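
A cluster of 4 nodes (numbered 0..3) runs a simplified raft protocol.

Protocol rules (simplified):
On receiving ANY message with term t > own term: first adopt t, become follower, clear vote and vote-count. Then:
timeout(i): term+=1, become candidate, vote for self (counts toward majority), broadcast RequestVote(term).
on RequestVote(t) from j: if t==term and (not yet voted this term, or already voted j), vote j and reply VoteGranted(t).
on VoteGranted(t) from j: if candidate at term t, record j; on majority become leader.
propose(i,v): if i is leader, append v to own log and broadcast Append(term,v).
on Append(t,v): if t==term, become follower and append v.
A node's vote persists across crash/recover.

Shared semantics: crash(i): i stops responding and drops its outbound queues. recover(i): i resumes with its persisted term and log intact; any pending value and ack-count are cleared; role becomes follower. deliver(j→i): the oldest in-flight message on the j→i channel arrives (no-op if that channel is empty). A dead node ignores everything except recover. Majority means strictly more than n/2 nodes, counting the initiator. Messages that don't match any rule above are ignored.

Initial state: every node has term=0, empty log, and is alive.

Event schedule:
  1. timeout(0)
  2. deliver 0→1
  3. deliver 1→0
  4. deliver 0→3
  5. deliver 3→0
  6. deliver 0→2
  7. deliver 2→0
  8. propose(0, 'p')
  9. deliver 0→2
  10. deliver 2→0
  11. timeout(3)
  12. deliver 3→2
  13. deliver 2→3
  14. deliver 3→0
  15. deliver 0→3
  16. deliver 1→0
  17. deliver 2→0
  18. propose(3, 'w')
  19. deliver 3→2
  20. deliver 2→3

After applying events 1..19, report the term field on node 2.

2

e1 timeout(0): 0[cand,t=1,-]
e2 deliver 0→1: 1[foll,t=1,-]
e3 deliver 1→0: ·
e4 deliver 0→3: 3[foll,t=1,-]
e5 deliver 3→0: 0[lead,t=1,-]
e6 deliver 0→2: 2[foll,t=1,-]
e7 deliver 2→0: ·
e8 propose(0,'p'): 0[lead,t=1,p]
e9 deliver 0→2: 2[foll,t=1,p]
e10 deliver 2→0: ·
e11 timeout(3): 3[cand,t=2,-]
e12 deliver 3→2: 2[foll,t=2,p]
e13 deliver 2→3: ·
e14 deliver 3→0: 0[foll,t=2,p]
e15 deliver 0→3: ·
e16 deliver 1→0: ·
e17 deliver 2→0: ·
e18 propose(3,'w'): ·
e19 deliver 3→2: ·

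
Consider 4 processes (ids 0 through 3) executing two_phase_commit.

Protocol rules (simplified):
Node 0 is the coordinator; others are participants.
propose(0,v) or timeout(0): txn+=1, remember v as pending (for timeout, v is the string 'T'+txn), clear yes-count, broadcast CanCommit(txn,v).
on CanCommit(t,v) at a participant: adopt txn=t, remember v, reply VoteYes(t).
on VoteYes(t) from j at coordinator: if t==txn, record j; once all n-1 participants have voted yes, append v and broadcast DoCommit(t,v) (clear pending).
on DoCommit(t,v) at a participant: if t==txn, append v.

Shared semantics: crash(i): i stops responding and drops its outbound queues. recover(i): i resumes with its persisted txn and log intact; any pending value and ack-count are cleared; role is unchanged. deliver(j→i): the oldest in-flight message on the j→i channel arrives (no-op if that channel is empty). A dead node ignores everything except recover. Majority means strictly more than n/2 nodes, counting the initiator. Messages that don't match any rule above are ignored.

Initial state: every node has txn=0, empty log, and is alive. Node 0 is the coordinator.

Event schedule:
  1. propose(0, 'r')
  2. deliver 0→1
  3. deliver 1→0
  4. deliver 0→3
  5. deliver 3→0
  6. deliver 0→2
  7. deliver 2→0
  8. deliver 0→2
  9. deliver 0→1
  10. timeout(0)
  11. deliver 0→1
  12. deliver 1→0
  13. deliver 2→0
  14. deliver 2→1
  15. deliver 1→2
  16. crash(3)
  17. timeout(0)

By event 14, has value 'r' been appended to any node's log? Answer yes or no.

1. propose(0,'r'):  <0:coor t1 ->
2. deliver 0→1:  <1:part t1 ->
3. deliver 1→0:  nop
4. deliver 0→3:  <3:part t1 ->
5. deliver 3→0:  nop
6. deliver 0→2:  <2:part t1 ->
7. deliver 2→0:  <0:coor t1 r>
8. deliver 0→2:  <2:part t1 r>
9. deliver 0→1:  <1:part t1 r>
10. timeout(0):  <0:coor t2 r>
11. deliver 0→1:  <1:part t2 r>
12. deliver 1→0:  nop
13. deliver 2→0:  nop
14. deliver 2→1:  nop

yes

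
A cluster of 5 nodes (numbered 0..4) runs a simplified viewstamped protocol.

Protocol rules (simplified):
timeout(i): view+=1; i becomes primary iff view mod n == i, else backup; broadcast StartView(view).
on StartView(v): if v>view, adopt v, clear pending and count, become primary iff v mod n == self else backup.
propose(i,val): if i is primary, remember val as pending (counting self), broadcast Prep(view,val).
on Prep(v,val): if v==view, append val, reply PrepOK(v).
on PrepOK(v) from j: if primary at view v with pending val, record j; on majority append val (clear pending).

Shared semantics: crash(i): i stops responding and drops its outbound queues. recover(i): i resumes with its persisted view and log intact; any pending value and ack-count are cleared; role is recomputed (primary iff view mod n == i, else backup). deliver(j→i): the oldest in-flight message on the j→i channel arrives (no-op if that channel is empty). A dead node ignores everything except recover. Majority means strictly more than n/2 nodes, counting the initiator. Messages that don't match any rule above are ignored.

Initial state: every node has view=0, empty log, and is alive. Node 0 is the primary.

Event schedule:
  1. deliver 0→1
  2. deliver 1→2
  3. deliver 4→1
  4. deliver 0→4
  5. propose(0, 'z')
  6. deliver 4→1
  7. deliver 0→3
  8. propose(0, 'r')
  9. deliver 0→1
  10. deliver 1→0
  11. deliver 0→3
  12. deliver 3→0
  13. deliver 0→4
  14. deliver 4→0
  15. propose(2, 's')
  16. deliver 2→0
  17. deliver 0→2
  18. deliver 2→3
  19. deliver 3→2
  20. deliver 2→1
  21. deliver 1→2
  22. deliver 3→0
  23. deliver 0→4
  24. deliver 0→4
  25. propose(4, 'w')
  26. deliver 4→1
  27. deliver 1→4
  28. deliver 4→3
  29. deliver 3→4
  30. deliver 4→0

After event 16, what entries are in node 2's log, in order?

1. deliver 0→1:  nop
2. deliver 1→2:  nop
3. deliver 4→1:  nop
4. deliver 0→4:  nop
5. propose(0,'z'):  nop
6. deliver 4→1:  nop
7. deliver 0→3:  <3:back v0 z>
8. propose(0,'r'):  nop
9. deliver 0→1:  <1:back v0 z>
10. deliver 1→0:  nop
11. deliver 0→3:  <3:back v0 z,r>
12. deliver 3→0:  <0:prim v0 r>
13. deliver 0→4:  <4:back v0 z>
14. deliver 4→0:  nop
15. propose(2,'s'):  nop
16. deliver 2→0:  nop

empty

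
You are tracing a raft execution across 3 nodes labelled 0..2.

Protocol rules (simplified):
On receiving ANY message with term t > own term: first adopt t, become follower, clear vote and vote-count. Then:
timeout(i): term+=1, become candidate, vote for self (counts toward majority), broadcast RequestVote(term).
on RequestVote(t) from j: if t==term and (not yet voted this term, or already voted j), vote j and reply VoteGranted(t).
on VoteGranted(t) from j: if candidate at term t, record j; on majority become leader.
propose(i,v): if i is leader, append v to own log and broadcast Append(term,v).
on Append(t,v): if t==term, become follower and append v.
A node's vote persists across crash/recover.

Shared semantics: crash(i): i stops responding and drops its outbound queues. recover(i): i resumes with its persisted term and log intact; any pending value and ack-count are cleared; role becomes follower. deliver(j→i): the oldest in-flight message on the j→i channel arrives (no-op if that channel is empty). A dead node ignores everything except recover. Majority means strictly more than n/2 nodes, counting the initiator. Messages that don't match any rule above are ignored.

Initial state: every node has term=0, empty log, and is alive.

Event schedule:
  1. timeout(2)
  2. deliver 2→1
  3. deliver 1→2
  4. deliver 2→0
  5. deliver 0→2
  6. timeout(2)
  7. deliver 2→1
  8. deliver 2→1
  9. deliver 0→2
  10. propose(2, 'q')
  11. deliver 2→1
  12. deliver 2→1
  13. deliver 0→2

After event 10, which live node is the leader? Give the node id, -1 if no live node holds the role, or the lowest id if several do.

after 1 — timeout(2): n2:cand/t1/[-]
after 2 — deliver 2→1: n1:foll/t1/[-]
after 3 — deliver 1→2: n2:lead/t1/[-]
after 4 — deliver 2→0: n0:foll/t1/[-]
after 5 — deliver 0→2: ·
after 6 — timeout(2): n2:cand/t2/[-]
after 7 — deliver 2→1: n1:foll/t2/[-]
after 8 — deliver 2→1: ·
after 9 — deliver 0→2: ·
after 10 — propose(2,'q'): ·

-1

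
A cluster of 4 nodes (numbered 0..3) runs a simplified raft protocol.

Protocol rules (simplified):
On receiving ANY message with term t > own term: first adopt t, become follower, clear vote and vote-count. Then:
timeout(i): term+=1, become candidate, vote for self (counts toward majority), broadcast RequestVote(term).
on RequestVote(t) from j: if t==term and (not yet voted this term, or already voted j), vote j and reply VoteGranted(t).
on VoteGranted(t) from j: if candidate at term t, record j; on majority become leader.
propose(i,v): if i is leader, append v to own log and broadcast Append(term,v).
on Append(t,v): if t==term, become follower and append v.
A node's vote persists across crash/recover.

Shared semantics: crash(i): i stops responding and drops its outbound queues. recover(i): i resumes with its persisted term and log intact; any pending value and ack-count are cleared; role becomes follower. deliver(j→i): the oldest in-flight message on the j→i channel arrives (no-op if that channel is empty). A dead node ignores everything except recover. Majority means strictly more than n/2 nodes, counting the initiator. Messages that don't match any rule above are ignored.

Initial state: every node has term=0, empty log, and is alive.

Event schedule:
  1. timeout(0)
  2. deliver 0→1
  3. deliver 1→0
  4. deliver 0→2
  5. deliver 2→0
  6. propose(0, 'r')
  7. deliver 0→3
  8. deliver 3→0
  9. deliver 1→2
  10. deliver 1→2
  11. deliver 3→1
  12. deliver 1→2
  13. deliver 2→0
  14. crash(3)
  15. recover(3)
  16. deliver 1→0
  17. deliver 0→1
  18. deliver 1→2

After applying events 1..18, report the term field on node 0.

1

after 1 — timeout(0): n0:cand/t1/[-]
after 2 — deliver 0→1: n1:foll/t1/[-]
after 3 — deliver 1→0: ·
after 4 — deliver 0→2: n2:foll/t1/[-]
after 5 — deliver 2→0: n0:lead/t1/[-]
after 6 — propose(0,'r'): n0:lead/t1/[r]
after 7 — deliver 0→3: n3:foll/t1/[-]
after 8 — deliver 3→0: ·
after 9 — deliver 1→2: ·
after 10 — deliver 1→2: ·
after 11 — deliver 3→1: ·
after 12 — deliver 1→2: ·
after 13 — deliver 2→0: ·
after 14 — crash(3): n3:✗foll/t1/[-]
after 15 — recover(3): n3:foll/t1/[-]
after 16 — deliver 1→0: ·
after 17 — deliver 0→1: n1:foll/t1/[r]
after 18 — deliver 1→2: ·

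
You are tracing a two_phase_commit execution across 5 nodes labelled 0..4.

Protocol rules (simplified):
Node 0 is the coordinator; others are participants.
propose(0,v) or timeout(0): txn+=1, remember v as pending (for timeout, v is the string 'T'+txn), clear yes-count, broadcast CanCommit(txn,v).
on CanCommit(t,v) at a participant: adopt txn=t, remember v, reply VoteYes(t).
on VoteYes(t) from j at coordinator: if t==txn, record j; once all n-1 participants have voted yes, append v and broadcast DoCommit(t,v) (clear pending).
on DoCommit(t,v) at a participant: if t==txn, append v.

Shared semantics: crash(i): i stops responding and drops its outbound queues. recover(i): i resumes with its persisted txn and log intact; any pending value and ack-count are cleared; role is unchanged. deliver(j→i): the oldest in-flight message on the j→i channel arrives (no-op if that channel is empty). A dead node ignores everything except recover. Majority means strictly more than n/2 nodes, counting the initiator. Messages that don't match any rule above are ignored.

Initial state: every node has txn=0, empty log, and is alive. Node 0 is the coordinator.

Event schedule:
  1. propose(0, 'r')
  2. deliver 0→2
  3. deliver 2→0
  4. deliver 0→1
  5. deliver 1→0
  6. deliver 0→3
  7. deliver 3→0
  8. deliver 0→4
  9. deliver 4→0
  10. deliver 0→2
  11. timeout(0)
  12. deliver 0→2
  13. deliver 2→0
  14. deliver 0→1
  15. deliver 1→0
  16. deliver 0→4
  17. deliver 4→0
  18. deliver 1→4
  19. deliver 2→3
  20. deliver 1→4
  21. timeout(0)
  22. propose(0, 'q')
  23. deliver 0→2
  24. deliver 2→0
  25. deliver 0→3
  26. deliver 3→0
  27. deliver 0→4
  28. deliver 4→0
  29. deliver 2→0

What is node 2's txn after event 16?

e1 propose(0,'r'): 0[coor,t=1,-]
e2 deliver 0→2: 2[part,t=1,-]
e3 deliver 2→0: ·
e4 deliver 0→1: 1[part,t=1,-]
e5 deliver 1→0: ·
e6 deliver 0→3: 3[part,t=1,-]
e7 deliver 3→0: ·
e8 deliver 0→4: 4[part,t=1,-]
e9 deliver 4→0: 0[coor,t=1,r]
e10 deliver 0→2: 2[part,t=1,r]
e11 timeout(0): 0[coor,t=2,r]
e12 deliver 0→2: 2[part,t=2,r]
e13 deliver 2→0: ·
e14 deliver 0→1: 1[part,t=1,r]
e15 deliver 1→0: ·
e16 deliver 0→4: 4[part,t=1,r]

2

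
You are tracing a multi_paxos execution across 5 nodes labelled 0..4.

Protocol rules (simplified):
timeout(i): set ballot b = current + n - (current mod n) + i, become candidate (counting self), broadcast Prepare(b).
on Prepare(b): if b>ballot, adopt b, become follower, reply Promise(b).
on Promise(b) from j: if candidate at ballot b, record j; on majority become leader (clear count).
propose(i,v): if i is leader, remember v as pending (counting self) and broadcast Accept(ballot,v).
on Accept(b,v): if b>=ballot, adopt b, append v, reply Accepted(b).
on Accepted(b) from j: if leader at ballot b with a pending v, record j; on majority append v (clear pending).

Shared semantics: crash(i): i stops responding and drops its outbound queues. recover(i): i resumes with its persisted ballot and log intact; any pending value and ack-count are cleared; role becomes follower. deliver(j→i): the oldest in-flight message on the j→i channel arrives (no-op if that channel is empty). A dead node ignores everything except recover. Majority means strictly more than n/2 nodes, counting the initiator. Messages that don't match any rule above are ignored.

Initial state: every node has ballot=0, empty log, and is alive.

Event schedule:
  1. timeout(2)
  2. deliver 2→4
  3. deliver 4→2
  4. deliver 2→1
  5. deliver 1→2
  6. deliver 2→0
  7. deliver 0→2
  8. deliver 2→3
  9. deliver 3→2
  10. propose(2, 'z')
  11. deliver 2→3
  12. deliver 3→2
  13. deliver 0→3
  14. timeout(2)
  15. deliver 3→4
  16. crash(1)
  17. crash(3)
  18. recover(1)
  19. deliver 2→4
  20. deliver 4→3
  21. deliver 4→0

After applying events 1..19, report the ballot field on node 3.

7

1. timeout(2):  <2:cand b7 ->
2. deliver 2→4:  <4:foll b7 ->
3. deliver 4→2:  nop
4. deliver 2→1:  <1:foll b7 ->
5. deliver 1→2:  <2:lead b7 ->
6. deliver 2→0:  <0:foll b7 ->
7. deliver 0→2:  nop
8. deliver 2→3:  <3:foll b7 ->
9. deliver 3→2:  nop
10. propose(2,'z'):  nop
11. deliver 2→3:  <3:foll b7 z>
12. deliver 3→2:  nop
13. deliver 0→3:  nop
14. timeout(2):  <2:cand b12 ->
15. deliver 3→4:  nop
16. crash(1):  <1:✗foll b7 ->
17. crash(3):  <3:✗foll b7 z>
18. recover(1):  <1:foll b7 ->
19. deliver 2→4:  <4:foll b7 z>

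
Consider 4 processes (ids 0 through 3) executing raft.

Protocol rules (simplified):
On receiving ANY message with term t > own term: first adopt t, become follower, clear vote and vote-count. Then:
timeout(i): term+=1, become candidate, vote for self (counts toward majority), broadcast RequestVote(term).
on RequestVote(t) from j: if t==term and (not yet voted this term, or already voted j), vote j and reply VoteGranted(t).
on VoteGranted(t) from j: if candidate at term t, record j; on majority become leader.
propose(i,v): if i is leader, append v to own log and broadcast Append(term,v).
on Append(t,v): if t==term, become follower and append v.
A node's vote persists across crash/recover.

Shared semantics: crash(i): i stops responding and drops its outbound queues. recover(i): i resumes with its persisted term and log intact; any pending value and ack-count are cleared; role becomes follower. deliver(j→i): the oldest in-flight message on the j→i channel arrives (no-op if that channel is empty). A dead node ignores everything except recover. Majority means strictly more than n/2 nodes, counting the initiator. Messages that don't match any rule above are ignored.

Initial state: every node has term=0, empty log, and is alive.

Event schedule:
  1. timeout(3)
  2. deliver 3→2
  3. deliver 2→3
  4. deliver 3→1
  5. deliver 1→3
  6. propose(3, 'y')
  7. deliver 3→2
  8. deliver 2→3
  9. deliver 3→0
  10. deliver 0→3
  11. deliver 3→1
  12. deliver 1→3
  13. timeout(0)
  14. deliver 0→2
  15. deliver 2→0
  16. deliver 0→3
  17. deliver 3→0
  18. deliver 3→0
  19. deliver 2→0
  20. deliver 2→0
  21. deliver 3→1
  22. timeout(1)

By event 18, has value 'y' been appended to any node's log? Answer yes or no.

step 1 timeout(3): 3={cand,t=1,log=-}
step 2 deliver 3→2: 2={foll,t=1,log=-}
step 3 deliver 2→3: —
step 4 deliver 3→1: 1={foll,t=1,log=-}
step 5 deliver 1→3: 3={lead,t=1,log=-}
step 6 propose(3,'y'): 3={lead,t=1,log=y}
step 7 deliver 3→2: 2={foll,t=1,log=y}
step 8 deliver 2→3: —
step 9 deliver 3→0: 0={foll,t=1,log=-}
step 10 deliver 0→3: —
step 11 deliver 3→1: 1={foll,t=1,log=y}
step 12 deliver 1→3: —
step 13 timeout(0): 0={cand,t=2,log=-}
step 14 deliver 0→2: 2={foll,t=2,log=y}
step 15 deliver 2→0: —
step 16 deliver 0→3: 3={foll,t=2,log=y}
step 17 deliver 3→0: —
step 18 deliver 3→0: 0={lead,t=2,log=-}

yes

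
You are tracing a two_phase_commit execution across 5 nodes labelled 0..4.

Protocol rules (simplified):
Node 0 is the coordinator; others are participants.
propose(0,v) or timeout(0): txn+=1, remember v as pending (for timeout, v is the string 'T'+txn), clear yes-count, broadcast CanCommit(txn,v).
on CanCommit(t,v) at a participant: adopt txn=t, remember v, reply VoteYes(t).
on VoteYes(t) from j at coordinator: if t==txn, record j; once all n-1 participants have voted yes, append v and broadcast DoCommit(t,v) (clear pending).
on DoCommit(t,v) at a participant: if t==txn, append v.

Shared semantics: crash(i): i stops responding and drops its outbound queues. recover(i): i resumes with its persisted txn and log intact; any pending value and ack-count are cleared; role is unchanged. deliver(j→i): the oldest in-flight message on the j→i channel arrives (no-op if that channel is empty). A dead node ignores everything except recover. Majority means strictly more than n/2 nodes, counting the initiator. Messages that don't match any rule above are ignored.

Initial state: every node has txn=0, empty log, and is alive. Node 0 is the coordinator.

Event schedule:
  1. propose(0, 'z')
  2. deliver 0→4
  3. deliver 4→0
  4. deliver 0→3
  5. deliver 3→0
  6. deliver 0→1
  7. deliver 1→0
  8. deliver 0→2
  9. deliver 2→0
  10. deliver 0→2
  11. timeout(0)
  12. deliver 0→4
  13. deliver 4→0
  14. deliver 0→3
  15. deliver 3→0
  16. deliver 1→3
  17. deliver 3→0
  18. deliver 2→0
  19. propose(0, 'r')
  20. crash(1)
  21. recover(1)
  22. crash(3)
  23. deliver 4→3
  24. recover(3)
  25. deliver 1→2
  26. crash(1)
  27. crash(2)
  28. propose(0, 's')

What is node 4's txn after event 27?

1

[1] propose(0,'z') → N0(coor t1 [-])
[2] deliver 0→4 → N4(part t1 [-])
[3] deliver 4→0 → ∅
[4] deliver 0→3 → N3(part t1 [-])
[5] deliver 3→0 → ∅
[6] deliver 0→1 → N1(part t1 [-])
[7] deliver 1→0 → ∅
[8] deliver 0→2 → N2(part t1 [-])
[9] deliver 2→0 → N0(coor t1 [z])
[10] deliver 0→2 → N2(part t1 [z])
[11] timeout(0) → N0(coor t2 [z])
[12] deliver 0→4 → N4(part t1 [z])
[13] deliver 4→0 → ∅
[14] deliver 0→3 → N3(part t1 [z])
[15] deliver 3→0 → ∅
[16] deliver 1→3 → ∅
[17] deliver 3→0 → ∅
[18] deliver 2→0 → ∅
[19] propose(0,'r') → N0(coor t3 [z])
[20] crash(1) → N1(✗part t1 [-])
[21] recover(1) → N1(part t1 [-])
[22] crash(3) → N3(✗part t1 [z])
[23] deliver 4→3 → ∅
[24] recover(3) → N3(part t1 [z])
[25] deliver 1→2 → ∅
[26] crash(1) → N1(✗part t1 [-])
[27] crash(2) → N2(✗part t1 [z])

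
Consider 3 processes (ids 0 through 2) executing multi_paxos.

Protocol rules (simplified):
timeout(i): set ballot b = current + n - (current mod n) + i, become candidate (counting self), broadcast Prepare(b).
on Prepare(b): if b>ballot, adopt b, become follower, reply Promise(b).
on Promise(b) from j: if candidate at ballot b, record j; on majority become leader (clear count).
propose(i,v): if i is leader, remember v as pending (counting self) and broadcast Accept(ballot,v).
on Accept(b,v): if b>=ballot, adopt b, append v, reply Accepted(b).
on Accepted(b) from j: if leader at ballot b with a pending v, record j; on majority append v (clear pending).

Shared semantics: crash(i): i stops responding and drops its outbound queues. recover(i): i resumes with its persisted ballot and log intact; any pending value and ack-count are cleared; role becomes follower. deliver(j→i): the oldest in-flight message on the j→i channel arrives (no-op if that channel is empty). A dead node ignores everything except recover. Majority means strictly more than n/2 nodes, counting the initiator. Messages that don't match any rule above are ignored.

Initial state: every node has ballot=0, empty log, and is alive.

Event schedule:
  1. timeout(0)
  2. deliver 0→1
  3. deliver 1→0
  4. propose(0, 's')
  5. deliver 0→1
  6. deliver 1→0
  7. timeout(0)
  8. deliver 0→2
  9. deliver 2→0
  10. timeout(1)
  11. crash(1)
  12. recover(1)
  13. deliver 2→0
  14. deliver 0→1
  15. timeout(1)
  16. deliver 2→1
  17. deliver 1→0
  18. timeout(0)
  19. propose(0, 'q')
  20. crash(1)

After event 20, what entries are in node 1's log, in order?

after 1 — timeout(0): n0:cand/b3/[-]
after 2 — deliver 0→1: n1:foll/b3/[-]
after 3 — deliver 1→0: n0:lead/b3/[-]
after 4 — propose(0,'s'): ·
after 5 — deliver 0→1: n1:foll/b3/[s]
after 6 — deliver 1→0: n0:lead/b3/[s]
after 7 — timeout(0): n0:cand/b6/[s]
after 8 — deliver 0→2: n2:foll/b3/[-]
after 9 — deliver 2→0: ·
after 10 — timeout(1): n1:cand/b7/[s]
after 11 — crash(1): n1:✗cand/b7/[s]
after 12 — recover(1): n1:foll/b7/[s]
after 13 — deliver 2→0: ·
after 14 — deliver 0→1: ·
after 15 — timeout(1): n1:cand/b10/[s]
after 16 — deliver 2→1: ·
after 17 — deliver 1→0: n0:foll/b10/[s]
after 18 — timeout(0): n0:cand/b12/[s]
after 19 — propose(0,'q'): ·
after 20 — crash(1): n1:✗cand/b10/[s]

s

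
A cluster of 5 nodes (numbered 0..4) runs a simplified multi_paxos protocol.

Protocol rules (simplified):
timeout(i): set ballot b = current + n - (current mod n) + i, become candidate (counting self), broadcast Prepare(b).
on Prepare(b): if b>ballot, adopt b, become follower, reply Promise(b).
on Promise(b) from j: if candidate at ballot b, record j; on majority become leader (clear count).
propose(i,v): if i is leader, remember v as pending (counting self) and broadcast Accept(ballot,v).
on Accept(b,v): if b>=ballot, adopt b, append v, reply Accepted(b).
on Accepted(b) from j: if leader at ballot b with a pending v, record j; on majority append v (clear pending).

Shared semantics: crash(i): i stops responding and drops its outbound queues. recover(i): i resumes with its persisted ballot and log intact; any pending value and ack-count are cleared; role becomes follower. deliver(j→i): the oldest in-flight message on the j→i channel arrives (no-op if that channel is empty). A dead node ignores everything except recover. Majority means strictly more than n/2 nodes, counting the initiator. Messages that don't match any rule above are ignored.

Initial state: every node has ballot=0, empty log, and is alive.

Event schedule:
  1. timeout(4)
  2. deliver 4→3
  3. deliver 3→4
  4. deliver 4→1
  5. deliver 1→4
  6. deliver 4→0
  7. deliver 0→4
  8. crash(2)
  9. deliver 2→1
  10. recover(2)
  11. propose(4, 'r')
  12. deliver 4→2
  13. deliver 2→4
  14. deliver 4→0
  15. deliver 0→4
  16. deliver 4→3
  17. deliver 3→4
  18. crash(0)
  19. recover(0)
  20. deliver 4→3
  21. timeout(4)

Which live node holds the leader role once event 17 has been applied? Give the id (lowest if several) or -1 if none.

4

e1 timeout(4): 4[cand,b=9,-]
e2 deliver 4→3: 3[foll,b=9,-]
e3 deliver 3→4: ·
e4 deliver 4→1: 1[foll,b=9,-]
e5 deliver 1→4: 4[lead,b=9,-]
e6 deliver 4→0: 0[foll,b=9,-]
e7 deliver 0→4: ·
e8 crash(2): 2[✗foll,b=0,-]
e9 deliver 2→1: ·
e10 recover(2): 2[foll,b=0,-]
e11 propose(4,'r'): ·
e12 deliver 4→2: 2[foll,b=9,-]
e13 deliver 2→4: ·
e14 deliver 4→0: 0[foll,b=9,r]
e15 deliver 0→4: ·
e16 deliver 4→3: 3[foll,b=9,r]
e17 deliver 3→4: 4[lead,b=9,r]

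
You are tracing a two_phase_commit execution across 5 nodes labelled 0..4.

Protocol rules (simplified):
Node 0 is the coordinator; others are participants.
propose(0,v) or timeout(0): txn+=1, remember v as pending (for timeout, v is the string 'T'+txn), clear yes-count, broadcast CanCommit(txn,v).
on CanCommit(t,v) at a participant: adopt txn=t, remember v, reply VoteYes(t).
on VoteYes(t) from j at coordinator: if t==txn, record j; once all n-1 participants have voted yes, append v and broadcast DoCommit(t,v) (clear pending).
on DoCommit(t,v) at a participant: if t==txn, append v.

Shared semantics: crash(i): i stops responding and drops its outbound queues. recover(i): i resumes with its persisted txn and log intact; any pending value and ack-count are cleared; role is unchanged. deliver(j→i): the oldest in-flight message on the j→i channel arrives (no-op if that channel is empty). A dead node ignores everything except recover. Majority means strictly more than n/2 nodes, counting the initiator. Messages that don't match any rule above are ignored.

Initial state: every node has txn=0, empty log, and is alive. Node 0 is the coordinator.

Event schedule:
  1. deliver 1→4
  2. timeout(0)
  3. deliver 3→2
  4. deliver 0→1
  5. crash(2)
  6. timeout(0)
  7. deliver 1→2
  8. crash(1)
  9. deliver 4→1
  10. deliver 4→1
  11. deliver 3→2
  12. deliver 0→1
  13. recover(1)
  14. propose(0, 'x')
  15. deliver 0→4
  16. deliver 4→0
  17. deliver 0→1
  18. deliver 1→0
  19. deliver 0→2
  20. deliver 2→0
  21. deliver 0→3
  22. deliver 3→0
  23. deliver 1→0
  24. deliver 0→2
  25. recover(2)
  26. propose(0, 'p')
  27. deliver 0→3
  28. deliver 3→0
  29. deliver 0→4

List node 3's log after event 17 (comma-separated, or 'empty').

[1] deliver 1→4 → ∅
[2] timeout(0) → N0(coor t1 [-])
[3] deliver 3→2 → ∅
[4] deliver 0→1 → N1(part t1 [-])
[5] crash(2) → N2(✗part t0 [-])
[6] timeout(0) → N0(coor t2 [-])
[7] deliver 1→2 → ∅
[8] crash(1) → N1(✗part t1 [-])
[9] deliver 4→1 → ∅
[10] deliver 4→1 → ∅
[11] deliver 3→2 → ∅
[12] deliver 0→1 → ∅
[13] recover(1) → N1(part t1 [-])
[14] propose(0,'x') → N0(coor t3 [-])
[15] deliver 0→4 → N4(part t1 [-])
[16] deliver 4→0 → ∅
[17] deliver 0→1 → N1(part t2 [-])

empty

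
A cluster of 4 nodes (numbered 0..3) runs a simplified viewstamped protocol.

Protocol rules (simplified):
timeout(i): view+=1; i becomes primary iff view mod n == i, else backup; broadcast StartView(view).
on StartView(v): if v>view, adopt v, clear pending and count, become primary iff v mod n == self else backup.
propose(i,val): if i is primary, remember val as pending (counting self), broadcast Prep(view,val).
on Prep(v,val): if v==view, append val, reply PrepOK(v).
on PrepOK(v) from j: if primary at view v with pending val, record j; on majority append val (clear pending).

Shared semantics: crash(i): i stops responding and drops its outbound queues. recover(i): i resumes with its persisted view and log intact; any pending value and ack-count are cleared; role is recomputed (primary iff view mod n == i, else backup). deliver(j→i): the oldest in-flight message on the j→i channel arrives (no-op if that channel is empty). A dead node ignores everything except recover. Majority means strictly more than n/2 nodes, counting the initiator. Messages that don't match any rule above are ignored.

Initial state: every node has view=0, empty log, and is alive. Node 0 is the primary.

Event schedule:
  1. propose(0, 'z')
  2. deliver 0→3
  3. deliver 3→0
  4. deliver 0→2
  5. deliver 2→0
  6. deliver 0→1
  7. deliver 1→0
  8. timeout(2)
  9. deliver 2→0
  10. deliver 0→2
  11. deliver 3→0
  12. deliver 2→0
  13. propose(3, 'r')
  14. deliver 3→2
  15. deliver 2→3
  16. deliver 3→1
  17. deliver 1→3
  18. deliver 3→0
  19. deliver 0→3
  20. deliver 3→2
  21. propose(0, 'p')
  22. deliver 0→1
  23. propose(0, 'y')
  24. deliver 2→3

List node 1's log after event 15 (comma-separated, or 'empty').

1. propose(0,'z'):  nop
2. deliver 0→3:  <3:back v0 z>
3. deliver 3→0:  nop
4. deliver 0→2:  <2:back v0 z>
5. deliver 2→0:  <0:prim v0 z>
6. deliver 0→1:  <1:back v0 z>
7. deliver 1→0:  nop
8. timeout(2):  <2:back v1 z>
9. deliver 2→0:  <0:back v1 z>
10. deliver 0→2:  nop
11. deliver 3→0:  nop
12. deliver 2→0:  nop
13. propose(3,'r'):  nop
14. deliver 3→2:  nop
15. deliver 2→3:  <3:back v1 z>

z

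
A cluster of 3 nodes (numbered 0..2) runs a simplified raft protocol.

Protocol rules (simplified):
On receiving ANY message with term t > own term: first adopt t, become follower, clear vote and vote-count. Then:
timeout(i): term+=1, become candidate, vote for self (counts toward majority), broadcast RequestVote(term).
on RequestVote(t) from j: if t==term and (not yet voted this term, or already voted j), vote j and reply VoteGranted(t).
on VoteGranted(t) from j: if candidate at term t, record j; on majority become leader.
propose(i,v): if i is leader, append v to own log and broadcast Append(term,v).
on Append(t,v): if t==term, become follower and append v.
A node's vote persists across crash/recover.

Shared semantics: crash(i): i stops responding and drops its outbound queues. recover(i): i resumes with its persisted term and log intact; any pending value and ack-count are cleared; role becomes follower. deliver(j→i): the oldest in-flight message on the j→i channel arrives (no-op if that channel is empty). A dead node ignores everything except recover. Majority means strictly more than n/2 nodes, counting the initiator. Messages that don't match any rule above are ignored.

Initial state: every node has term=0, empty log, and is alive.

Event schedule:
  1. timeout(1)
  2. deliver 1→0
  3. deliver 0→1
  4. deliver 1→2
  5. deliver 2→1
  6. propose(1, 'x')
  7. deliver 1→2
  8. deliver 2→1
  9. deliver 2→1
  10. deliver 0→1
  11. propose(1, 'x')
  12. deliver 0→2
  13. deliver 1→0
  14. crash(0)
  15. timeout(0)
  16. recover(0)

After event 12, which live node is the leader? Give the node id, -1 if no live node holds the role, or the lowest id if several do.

1

1. timeout(1):  <1:cand t1 ->
2. deliver 1→0:  <0:foll t1 ->
3. deliver 0→1:  <1:lead t1 ->
4. deliver 1→2:  <2:foll t1 ->
5. deliver 2→1:  nop
6. propose(1,'x'):  <1:lead t1 x>
7. deliver 1→2:  <2:foll t1 x>
8. deliver 2→1:  nop
9. deliver 2→1:  nop
10. deliver 0→1:  nop
11. propose(1,'x'):  <1:lead t1 x,x>
12. deliver 0→2:  nop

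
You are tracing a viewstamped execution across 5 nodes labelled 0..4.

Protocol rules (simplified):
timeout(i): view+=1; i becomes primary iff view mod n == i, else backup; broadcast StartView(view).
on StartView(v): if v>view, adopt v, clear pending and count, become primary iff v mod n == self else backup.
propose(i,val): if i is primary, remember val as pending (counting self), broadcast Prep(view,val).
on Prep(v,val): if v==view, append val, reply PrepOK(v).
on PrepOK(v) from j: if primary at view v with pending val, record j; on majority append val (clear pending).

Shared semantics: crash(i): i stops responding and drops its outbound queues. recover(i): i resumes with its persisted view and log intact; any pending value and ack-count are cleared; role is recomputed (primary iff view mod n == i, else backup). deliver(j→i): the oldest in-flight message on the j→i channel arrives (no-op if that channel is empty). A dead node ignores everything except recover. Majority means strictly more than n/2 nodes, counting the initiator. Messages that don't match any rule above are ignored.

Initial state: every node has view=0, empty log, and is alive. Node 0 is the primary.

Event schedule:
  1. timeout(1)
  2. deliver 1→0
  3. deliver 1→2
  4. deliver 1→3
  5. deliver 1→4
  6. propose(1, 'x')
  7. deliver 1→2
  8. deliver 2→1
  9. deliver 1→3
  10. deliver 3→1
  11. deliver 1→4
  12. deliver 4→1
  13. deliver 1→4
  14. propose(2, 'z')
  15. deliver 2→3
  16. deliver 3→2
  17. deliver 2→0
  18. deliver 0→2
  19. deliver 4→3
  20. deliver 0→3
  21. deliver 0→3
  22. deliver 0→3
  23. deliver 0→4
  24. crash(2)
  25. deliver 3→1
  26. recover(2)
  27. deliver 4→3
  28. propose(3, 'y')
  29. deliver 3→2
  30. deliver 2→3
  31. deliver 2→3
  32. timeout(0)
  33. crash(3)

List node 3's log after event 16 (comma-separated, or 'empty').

step 1 timeout(1): 1={prim,v=1,log=-}
step 2 deliver 1→0: 0={back,v=1,log=-}
step 3 deliver 1→2: 2={back,v=1,log=-}
step 4 deliver 1→3: 3={back,v=1,log=-}
step 5 deliver 1→4: 4={back,v=1,log=-}
step 6 propose(1,'x'): —
step 7 deliver 1→2: 2={back,v=1,log=x}
step 8 deliver 2→1: —
step 9 deliver 1→3: 3={back,v=1,log=x}
step 10 deliver 3→1: 1={prim,v=1,log=x}
step 11 deliver 1→4: 4={back,v=1,log=x}
step 12 deliver 4→1: —
step 13 deliver 1→4: —
step 14 propose(2,'z'): —
step 15 deliver 2→3: —
step 16 deliver 3→2: —

x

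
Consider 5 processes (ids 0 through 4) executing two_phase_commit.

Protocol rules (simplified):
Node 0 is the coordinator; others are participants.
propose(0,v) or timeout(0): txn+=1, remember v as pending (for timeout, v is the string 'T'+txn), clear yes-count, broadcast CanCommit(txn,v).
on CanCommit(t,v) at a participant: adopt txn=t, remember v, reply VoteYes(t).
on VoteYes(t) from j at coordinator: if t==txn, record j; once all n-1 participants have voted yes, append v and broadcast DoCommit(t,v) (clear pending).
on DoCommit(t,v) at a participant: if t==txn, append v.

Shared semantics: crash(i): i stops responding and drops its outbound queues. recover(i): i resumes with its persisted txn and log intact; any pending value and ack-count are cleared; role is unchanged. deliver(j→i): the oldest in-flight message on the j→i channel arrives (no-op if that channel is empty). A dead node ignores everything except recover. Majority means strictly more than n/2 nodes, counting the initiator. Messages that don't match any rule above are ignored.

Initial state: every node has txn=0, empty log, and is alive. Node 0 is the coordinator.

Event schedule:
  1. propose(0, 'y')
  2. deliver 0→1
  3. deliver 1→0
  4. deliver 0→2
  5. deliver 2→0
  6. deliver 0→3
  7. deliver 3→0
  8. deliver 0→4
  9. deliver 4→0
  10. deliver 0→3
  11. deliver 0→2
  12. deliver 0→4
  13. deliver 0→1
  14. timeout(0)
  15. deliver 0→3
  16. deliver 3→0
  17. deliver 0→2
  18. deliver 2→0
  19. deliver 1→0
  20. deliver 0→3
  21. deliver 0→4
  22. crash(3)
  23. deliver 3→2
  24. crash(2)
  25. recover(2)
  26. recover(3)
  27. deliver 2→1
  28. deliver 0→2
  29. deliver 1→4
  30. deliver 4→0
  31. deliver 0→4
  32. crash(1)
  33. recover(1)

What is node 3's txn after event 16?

e1 propose(0,'y'): 0[coor,t=1,-]
e2 deliver 0→1: 1[part,t=1,-]
e3 deliver 1→0: ·
e4 deliver 0→2: 2[part,t=1,-]
e5 deliver 2→0: ·
e6 deliver 0→3: 3[part,t=1,-]
e7 deliver 3→0: ·
e8 deliver 0→4: 4[part,t=1,-]
e9 deliver 4→0: 0[coor,t=1,y]
e10 deliver 0→3: 3[part,t=1,y]
e11 deliver 0→2: 2[part,t=1,y]
e12 deliver 0→4: 4[part,t=1,y]
e13 deliver 0→1: 1[part,t=1,y]
e14 timeout(0): 0[coor,t=2,y]
e15 deliver 0→3: 3[part,t=2,y]
e16 deliver 3→0: ·

2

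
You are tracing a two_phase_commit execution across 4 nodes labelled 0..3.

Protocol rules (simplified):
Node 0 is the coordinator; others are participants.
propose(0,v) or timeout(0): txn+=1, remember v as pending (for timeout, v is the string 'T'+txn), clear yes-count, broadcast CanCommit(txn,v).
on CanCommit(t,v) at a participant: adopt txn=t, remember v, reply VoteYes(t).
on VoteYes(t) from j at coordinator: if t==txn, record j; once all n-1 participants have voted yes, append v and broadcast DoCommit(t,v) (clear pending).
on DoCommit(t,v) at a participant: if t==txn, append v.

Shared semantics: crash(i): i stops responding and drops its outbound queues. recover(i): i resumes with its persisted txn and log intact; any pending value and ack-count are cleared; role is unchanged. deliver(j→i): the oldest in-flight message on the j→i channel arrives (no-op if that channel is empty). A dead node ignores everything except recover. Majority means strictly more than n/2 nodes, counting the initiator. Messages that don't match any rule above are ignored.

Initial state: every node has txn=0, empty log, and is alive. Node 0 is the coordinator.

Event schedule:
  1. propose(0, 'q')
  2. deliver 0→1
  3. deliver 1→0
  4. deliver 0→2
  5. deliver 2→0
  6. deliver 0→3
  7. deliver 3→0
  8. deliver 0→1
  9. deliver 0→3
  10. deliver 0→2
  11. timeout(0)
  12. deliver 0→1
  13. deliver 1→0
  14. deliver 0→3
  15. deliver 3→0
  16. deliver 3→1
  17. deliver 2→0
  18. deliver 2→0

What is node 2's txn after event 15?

[1] propose(0,'q') → N0(coor t1 [-])
[2] deliver 0→1 → N1(part t1 [-])
[3] deliver 1→0 → ∅
[4] deliver 0→2 → N2(part t1 [-])
[5] deliver 2→0 → ∅
[6] deliver 0→3 → N3(part t1 [-])
[7] deliver 3→0 → N0(coor t1 [q])
[8] deliver 0→1 → N1(part t1 [q])
[9] deliver 0→3 → N3(part t1 [q])
[10] deliver 0→2 → N2(part t1 [q])
[11] timeout(0) → N0(coor t2 [q])
[12] deliver 0→1 → N1(part t2 [q])
[13] deliver 1→0 → ∅
[14] deliver 0→3 → N3(part t2 [q])
[15] deliver 3→0 → ∅

1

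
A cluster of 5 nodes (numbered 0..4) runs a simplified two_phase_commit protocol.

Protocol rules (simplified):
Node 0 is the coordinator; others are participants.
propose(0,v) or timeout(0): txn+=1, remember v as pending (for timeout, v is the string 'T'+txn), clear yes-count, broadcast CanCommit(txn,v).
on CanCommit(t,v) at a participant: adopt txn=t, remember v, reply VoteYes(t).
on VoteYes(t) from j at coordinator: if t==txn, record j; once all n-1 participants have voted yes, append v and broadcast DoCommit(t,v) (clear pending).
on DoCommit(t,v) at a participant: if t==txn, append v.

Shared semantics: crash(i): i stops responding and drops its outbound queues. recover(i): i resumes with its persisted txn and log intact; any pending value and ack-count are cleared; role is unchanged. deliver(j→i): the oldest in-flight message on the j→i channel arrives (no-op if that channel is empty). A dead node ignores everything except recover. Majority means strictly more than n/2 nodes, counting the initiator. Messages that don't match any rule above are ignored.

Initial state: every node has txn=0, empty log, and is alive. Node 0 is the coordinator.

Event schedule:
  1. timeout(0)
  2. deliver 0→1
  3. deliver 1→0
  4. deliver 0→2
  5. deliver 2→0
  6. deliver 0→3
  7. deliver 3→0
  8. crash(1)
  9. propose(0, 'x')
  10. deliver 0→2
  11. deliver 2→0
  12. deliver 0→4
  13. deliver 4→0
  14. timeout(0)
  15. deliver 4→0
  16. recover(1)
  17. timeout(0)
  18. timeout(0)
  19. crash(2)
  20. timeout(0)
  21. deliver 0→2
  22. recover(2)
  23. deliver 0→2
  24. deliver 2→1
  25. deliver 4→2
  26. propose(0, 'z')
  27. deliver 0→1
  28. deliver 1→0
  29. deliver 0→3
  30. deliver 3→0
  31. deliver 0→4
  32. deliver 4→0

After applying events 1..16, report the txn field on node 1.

[1] timeout(0) → N0(coor t1 [-])
[2] deliver 0→1 → N1(part t1 [-])
[3] deliver 1→0 → ∅
[4] deliver 0→2 → N2(part t1 [-])
[5] deliver 2→0 → ∅
[6] deliver 0→3 → N3(part t1 [-])
[7] deliver 3→0 → ∅
[8] crash(1) → N1(✗part t1 [-])
[9] propose(0,'x') → N0(coor t2 [-])
[10] deliver 0→2 → N2(part t2 [-])
[11] deliver 2→0 → ∅
[12] deliver 0→4 → N4(part t1 [-])
[13] deliver 4→0 → ∅
[14] timeout(0) → N0(coor t3 [-])
[15] deliver 4→0 → ∅
[16] recover(1) → N1(part t1 [-])

1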